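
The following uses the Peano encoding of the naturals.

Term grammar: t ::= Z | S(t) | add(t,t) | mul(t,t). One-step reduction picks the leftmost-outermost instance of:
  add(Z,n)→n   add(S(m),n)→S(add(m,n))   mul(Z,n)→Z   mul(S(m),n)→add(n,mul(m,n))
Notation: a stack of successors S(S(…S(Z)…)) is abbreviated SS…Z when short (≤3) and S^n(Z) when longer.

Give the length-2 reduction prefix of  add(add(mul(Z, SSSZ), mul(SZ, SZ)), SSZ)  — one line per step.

  start: add(add(mul(Z, SSSZ), mul(SZ, SZ)), SSZ)
  [1] add(add(Z, mul(SZ, SZ)), SSZ)
  [2] add(mul(SZ, SZ), SSZ)

Answer: after 2 steps: add(mul(SZ, SZ), SSZ)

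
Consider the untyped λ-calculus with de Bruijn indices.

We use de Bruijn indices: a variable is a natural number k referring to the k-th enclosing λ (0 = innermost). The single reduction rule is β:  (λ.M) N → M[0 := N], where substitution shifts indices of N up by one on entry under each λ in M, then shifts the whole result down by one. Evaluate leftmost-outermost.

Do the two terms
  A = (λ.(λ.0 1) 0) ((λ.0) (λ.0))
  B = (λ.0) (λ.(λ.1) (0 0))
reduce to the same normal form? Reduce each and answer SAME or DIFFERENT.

Term A:
  start: (λ.(λ.0 1) 0) ((λ.0) (λ.0))
  step 1: (λ.0 ((λ.0) (λ.0))) ((λ.0) (λ.0))
  step 2: (λ.0) (λ.0) ((λ.0) (λ.0))
  step 3: (λ.0) ((λ.0) (λ.0))
  step 4: (λ.0) (λ.0)
  step 5: λ.0

Term B:
  start: (λ.0) (λ.(λ.1) (0 0))
  step 1: λ.(λ.1) (0 0)
  step 2: λ.0

Answer: SAME — A ⇓ λ.0, B ⇓ λ.0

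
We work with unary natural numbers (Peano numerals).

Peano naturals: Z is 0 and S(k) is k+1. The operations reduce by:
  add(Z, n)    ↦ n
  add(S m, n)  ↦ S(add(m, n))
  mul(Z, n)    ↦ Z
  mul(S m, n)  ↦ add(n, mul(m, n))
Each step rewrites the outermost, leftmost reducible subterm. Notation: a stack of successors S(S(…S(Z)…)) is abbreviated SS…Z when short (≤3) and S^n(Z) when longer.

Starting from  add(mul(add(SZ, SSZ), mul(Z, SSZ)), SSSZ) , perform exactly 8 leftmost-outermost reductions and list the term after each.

Answer: after 8 steps: add(mul(SZ, mul(Z, SSZ)), SSSZ)

Derivation:
  start: add(mul(add(SZ, SSZ), mul(Z, SSZ)), SSSZ)
  step 1: add(mul(S(add(Z, SSZ)), mul(Z, SSZ)), SSSZ)
  step 2: add(add(mul(Z, SSZ), mul(add(Z, SSZ), mul(Z, SSZ))), SSSZ)
  step 3: add(add(Z, mul(add(Z, SSZ), mul(Z, SSZ))), SSSZ)
  step 4: add(mul(add(Z, SSZ), mul(Z, SSZ)), SSSZ)
  step 5: add(mul(SSZ, mul(Z, SSZ)), SSSZ)
  step 6: add(add(mul(Z, SSZ), mul(SZ, mul(Z, SSZ))), SSSZ)
  step 7: add(add(Z, mul(SZ, mul(Z, SSZ))), SSSZ)
  step 8: add(mul(SZ, mul(Z, SSZ)), SSSZ)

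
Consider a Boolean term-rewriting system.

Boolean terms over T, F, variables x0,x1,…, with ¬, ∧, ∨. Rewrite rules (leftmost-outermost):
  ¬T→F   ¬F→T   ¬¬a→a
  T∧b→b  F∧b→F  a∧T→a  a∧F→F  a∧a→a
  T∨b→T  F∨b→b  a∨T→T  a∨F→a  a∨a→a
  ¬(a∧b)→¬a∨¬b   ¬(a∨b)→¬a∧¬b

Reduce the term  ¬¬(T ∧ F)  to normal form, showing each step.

  start: ¬¬(T ∧ F)
  step 1: T ∧ F
  step 2: F

Answer: normal form = F  (in 2 steps)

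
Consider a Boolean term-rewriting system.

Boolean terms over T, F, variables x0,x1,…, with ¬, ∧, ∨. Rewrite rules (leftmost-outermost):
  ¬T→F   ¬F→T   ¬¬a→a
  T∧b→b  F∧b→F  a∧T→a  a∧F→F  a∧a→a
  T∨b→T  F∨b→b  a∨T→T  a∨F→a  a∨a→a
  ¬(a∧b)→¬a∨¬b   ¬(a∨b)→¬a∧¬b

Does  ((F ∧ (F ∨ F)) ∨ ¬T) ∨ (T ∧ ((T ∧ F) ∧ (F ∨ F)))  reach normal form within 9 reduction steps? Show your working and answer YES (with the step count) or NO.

  start: ((F ∧ (F ∨ F)) ∨ ¬T) ∨ (T ∧ ((T ∧ F) ∧ (F ∨ F)))
  [1] (F ∨ ¬T) ∨ (T ∧ ((T ∧ F) ∧ (F ∨ F)))
  [2] ¬T ∨ (T ∧ ((T ∧ F) ∧ (F ∨ F)))
  [3] F ∨ (T ∧ ((T ∧ F) ∧ (F ∨ F)))
  [4] T ∧ ((T ∧ F) ∧ (F ∨ F))
  [5] (T ∧ F) ∧ (F ∨ F)
  [6] F ∧ (F ∨ F)
  [7] F

Answer: YES — reaches normal form F in 7 ≤ 9 steps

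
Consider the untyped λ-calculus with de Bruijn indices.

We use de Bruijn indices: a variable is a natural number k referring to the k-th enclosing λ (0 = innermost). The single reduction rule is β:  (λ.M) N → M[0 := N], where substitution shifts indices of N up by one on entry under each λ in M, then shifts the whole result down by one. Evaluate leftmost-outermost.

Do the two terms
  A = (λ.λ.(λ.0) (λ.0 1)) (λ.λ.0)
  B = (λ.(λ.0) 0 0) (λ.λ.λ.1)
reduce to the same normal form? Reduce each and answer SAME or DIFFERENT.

Answer: DIFFERENT — A ⇓ λ.λ.0 1, B ⇓ λ.λ.1

Working:
Term A:
  start: (λ.λ.(λ.0) (λ.0 1)) (λ.λ.0)
  →1  λ.(λ.0) (λ.0 1)
  →2  λ.λ.0 1

Term B:
  start: (λ.(λ.0) 0 0) (λ.λ.λ.1)
  →1  (λ.0) (λ.λ.λ.1) (λ.λ.λ.1)
  →2  (λ.λ.λ.1) (λ.λ.λ.1)
  →3  λ.λ.1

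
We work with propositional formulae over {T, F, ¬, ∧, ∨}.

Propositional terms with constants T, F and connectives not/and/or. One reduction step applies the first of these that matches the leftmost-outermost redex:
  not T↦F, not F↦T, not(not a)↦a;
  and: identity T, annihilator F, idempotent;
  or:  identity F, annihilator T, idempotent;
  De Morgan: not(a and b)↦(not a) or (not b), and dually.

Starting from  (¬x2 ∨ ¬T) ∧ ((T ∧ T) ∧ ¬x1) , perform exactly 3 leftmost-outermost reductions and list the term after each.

Answer: after 3 steps: ¬x2 ∧ (T ∧ ¬x1)

Working:
  start: (¬x2 ∨ ¬T) ∧ ((T ∧ T) ∧ ¬x1)
  [1] (¬x2 ∨ F) ∧ ((T ∧ T) ∧ ¬x1)
  [2] ¬x2 ∧ ((T ∧ T) ∧ ¬x1)
  [3] ¬x2 ∧ (T ∧ ¬x1)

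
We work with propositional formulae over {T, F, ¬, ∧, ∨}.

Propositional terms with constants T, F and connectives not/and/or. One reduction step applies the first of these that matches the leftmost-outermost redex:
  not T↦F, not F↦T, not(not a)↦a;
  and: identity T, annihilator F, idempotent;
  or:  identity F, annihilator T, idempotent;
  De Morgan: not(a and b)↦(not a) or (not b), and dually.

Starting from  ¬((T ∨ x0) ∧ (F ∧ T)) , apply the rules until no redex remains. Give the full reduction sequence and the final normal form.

  start: ¬((T ∨ x0) ∧ (F ∧ T))
  step 1: ¬(T ∨ x0) ∨ ¬(F ∧ T)
  step 2: (¬T ∧ ¬x0) ∨ ¬(F ∧ T)
  step 3: (F ∧ ¬x0) ∨ ¬(F ∧ T)
  step 4: F ∨ ¬(F ∧ T)
  step 5: ¬(F ∧ T)
  step 6: ¬F ∨ ¬T
  step 7: T ∨ ¬T
  step 8: T

Answer: normal form = T  (in 8 steps)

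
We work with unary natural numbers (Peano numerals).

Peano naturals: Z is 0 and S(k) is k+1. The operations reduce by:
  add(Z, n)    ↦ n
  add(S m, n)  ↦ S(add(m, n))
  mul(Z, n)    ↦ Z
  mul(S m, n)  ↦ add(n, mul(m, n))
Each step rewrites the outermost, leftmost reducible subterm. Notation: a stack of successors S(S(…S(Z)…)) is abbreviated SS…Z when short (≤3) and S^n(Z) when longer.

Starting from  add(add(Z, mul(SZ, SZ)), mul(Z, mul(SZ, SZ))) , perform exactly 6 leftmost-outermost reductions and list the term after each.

  start: add(add(Z, mul(SZ, SZ)), mul(Z, mul(SZ, SZ)))
  [1] add(mul(SZ, SZ), mul(Z, mul(SZ, SZ)))
  [2] add(add(SZ, mul(Z, SZ)), mul(Z, mul(SZ, SZ)))
  [3] add(S(add(Z, mul(Z, SZ))), mul(Z, mul(SZ, SZ)))
  [4] S(add(add(Z, mul(Z, SZ)), mul(Z, mul(SZ, SZ))))
  [5] S(add(mul(Z, SZ), mul(Z, mul(SZ, SZ))))
  [6] S(add(Z, mul(Z, mul(SZ, SZ))))

Answer: after 6 steps: S(add(Z, mul(Z, mul(SZ, SZ))))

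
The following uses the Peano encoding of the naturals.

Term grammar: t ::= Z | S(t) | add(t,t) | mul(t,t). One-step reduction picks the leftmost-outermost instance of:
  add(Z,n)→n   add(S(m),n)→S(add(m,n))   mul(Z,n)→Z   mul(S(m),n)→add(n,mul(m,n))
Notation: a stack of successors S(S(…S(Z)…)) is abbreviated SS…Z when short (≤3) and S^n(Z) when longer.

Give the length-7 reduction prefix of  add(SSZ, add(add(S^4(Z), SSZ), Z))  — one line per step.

  start: add(SSZ, add(add(S^4(Z), SSZ), Z))
  [1] S(add(SZ, add(add(S^4(Z), SSZ), Z)))
  [2] S(S(add(Z, add(add(S^4(Z), SSZ), Z))))
  [3] S(S(add(add(S^4(Z), SSZ), Z)))
  [4] S(S(add(S(add(SSSZ, SSZ)), Z)))
  [5] S(S(S(add(add(SSSZ, SSZ), Z))))
  [6] S(S(S(add(S(add(SSZ, SSZ)), Z))))
  [7] S(S(S(S(add(add(SSZ, SSZ), Z)))))

Answer: after 7 steps: S(S(S(S(add(add(SSZ, SSZ), Z)))))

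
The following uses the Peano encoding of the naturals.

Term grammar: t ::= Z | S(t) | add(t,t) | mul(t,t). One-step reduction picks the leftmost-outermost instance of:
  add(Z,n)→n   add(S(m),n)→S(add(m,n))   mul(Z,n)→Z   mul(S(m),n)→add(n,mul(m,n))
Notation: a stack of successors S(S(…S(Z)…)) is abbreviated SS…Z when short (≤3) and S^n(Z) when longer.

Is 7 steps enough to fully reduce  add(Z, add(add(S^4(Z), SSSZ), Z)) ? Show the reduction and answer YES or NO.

  start: add(Z, add(add(S^4(Z), SSSZ), Z))
  →1  add(add(S^4(Z), SSSZ), Z)
  →2  add(S(add(SSSZ, SSSZ)), Z)
  →3  S(add(add(SSSZ, SSSZ), Z))
  →4  S(add(S(add(SSZ, SSSZ)), Z))
  →5  S(S(add(add(SSZ, SSSZ), Z)))
  →6  S(S(add(S(add(SZ, SSSZ)), Z)))
  →7  S(S(S(add(add(SZ, SSSZ), Z))))

Answer: NO — after 7 steps the term is S(S(S(add(add(SZ, SSSZ), Z)))), not yet normal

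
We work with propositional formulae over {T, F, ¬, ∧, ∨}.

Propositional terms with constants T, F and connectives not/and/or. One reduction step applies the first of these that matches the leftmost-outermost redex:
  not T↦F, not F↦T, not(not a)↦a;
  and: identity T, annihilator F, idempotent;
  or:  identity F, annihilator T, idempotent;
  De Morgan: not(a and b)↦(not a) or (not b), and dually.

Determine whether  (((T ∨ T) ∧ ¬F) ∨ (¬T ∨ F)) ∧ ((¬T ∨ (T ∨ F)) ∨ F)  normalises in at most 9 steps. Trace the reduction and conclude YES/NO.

  start: (((T ∨ T) ∧ ¬F) ∨ (¬T ∨ F)) ∧ ((¬T ∨ (T ∨ F)) ∨ F)
  step 1: ((T ∧ ¬F) ∨ (¬T ∨ F)) ∧ ((¬T ∨ (T ∨ F)) ∨ F)
  step 2: (¬F ∨ (¬T ∨ F)) ∧ ((¬T ∨ (T ∨ F)) ∨ F)
  step 3: (T ∨ (¬T ∨ F)) ∧ ((¬T ∨ (T ∨ F)) ∨ F)
  step 4: T ∧ ((¬T ∨ (T ∨ F)) ∨ F)
  step 5: (¬T ∨ (T ∨ F)) ∨ F
  step 6: ¬T ∨ (T ∨ F)
  step 7: F ∨ (T ∨ F)
  step 8: T ∨ F
  step 9: T

Answer: YES — reaches normal form T in 9 ≤ 9 steps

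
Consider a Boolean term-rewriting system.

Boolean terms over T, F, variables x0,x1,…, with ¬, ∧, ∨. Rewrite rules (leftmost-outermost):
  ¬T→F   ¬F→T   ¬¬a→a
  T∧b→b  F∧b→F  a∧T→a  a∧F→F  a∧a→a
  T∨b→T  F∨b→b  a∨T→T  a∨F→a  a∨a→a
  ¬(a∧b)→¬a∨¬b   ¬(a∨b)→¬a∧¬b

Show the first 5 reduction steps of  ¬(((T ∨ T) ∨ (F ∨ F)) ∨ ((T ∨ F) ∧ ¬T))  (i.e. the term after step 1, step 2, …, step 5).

  start: ¬(((T ∨ T) ∨ (F ∨ F)) ∨ ((T ∨ F) ∧ ¬T))
  step 1: ¬((T ∨ T) ∨ (F ∨ F)) ∧ ¬((T ∨ F) ∧ ¬T)
  step 2: (¬(T ∨ T) ∧ ¬(F ∨ F)) ∧ ¬((T ∨ F) ∧ ¬T)
  step 3: ((¬T ∧ ¬T) ∧ ¬(F ∨ F)) ∧ ¬((T ∨ F) ∧ ¬T)
  step 4: (¬T ∧ ¬(F ∨ F)) ∧ ¬((T ∨ F) ∧ ¬T)
  step 5: (F ∧ ¬(F ∨ F)) ∧ ¬((T ∨ F) ∧ ¬T)

Answer: after 5 steps: (F ∧ ¬(F ∨ F)) ∧ ¬((T ∨ F) ∧ ¬T)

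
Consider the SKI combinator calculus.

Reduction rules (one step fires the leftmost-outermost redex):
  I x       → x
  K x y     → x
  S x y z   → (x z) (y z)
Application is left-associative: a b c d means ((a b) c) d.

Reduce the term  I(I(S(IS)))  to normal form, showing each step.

Answer: normal form = SS  (in 3 steps)

Derivation:
  start: I(I(S(IS)))
  [1] I(S(IS))
  [2] S(IS)
  [3] SS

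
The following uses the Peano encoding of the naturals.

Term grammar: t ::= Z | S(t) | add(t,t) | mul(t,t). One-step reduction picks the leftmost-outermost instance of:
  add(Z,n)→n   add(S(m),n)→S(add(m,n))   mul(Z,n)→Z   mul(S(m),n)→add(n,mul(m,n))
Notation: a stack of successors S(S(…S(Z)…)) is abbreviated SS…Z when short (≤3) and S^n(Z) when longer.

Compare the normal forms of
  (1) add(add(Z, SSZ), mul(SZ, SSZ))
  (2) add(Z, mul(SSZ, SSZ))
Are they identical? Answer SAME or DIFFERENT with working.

Answer: SAME — A ⇓ S^4(Z), B ⇓ S^4(Z)

Derivation:
Term A:
  start: add(add(Z, SSZ), mul(SZ, SSZ))
  →1  add(SSZ, mul(SZ, SSZ))
  →2  S(add(SZ, mul(SZ, SSZ)))
  →3  S(S(add(Z, mul(SZ, SSZ))))
  →4  S(S(mul(SZ, SSZ)))
  →5  S(S(add(SSZ, mul(Z, SSZ))))
  →6  S(S(S(add(SZ, mul(Z, SSZ)))))
  →7  S(S(S(S(add(Z, mul(Z, SSZ))))))
  →8  S(S(S(S(mul(Z, SSZ)))))
  →9  S^4(Z)

Term B:
  start: add(Z, mul(SSZ, SSZ))
  →1  mul(SSZ, SSZ)
  →2  add(SSZ, mul(SZ, SSZ))
  →3  S(add(SZ, mul(SZ, SSZ)))
  →4  S(S(add(Z, mul(SZ, SSZ))))
  →5  S(S(mul(SZ, SSZ)))
  →6  S(S(add(SSZ, mul(Z, SSZ))))
  →7  S(S(S(add(SZ, mul(Z, SSZ)))))
  →8  S(S(S(S(add(Z, mul(Z, SSZ))))))
  →9  S(S(S(S(mul(Z, SSZ)))))
  →10  S^4(Z)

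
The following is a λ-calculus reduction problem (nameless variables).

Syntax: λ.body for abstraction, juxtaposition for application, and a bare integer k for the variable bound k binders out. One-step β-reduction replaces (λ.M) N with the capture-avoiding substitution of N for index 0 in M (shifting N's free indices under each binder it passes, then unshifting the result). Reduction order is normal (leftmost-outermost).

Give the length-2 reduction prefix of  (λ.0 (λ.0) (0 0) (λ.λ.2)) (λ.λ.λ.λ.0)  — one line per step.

Answer: after 2 steps: (λ.λ.λ.0) ((λ.λ.λ.λ.0) (λ.λ.λ.λ.0)) (λ.λ.λ.λ.λ.λ.0)

Working:
  start: (λ.0 (λ.0) (0 0) (λ.λ.2)) (λ.λ.λ.λ.0)
  step 1: (λ.λ.λ.λ.0) (λ.0) ((λ.λ.λ.λ.0) (λ.λ.λ.λ.0)) (λ.λ.λ.λ.λ.λ.0)
  step 2: (λ.λ.λ.0) ((λ.λ.λ.λ.0) (λ.λ.λ.λ.0)) (λ.λ.λ.λ.λ.λ.0)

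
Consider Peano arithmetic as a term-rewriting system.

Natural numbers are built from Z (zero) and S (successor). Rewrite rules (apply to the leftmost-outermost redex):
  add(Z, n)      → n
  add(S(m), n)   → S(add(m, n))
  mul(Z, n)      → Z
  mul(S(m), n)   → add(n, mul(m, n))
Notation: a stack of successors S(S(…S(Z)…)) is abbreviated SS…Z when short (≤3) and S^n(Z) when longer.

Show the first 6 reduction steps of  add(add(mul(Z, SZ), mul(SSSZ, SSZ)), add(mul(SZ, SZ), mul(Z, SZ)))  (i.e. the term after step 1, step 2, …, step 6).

  start: add(add(mul(Z, SZ), mul(SSSZ, SSZ)), add(mul(SZ, SZ), mul(Z, SZ)))
  →1  add(add(Z, mul(SSSZ, SSZ)), add(mul(SZ, SZ), mul(Z, SZ)))
  →2  add(mul(SSSZ, SSZ), add(mul(SZ, SZ), mul(Z, SZ)))
  →3  add(add(SSZ, mul(SSZ, SSZ)), add(mul(SZ, SZ), mul(Z, SZ)))
  →4  add(S(add(SZ, mul(SSZ, SSZ))), add(mul(SZ, SZ), mul(Z, SZ)))
  →5  S(add(add(SZ, mul(SSZ, SSZ)), add(mul(SZ, SZ), mul(Z, SZ))))
  →6  S(add(S(add(Z, mul(SSZ, SSZ))), add(mul(SZ, SZ), mul(Z, SZ))))

Answer: after 6 steps: S(add(S(add(Z, mul(SSZ, SSZ))), add(mul(SZ, SZ), mul(Z, SZ))))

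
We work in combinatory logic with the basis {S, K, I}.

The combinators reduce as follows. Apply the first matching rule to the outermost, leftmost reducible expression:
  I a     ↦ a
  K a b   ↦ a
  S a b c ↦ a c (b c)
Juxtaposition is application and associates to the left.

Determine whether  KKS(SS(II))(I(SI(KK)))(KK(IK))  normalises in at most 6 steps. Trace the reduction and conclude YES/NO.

Answer: NO — after 6 steps the term is SK(KK(IK)), not yet normal

Working:
  start: KKS(SS(II))(I(SI(KK)))(KK(IK))
  →1  K(SS(II))(I(SI(KK)))(KK(IK))
  →2  SS(II)(KK(IK))
  →3  S(KK(IK))(II(KK(IK)))
  →4  SK(II(KK(IK)))
  →5  SK(I(KK(IK)))
  →6  SK(KK(IK))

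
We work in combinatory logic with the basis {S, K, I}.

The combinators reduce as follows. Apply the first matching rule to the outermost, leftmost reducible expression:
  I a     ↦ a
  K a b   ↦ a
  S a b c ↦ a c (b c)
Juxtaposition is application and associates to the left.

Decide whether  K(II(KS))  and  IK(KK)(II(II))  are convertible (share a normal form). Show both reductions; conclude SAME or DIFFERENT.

Answer: DIFFERENT — A ⇓ K(KS), B ⇓ KK

Derivation:
Term A:
  start: K(II(KS))
  →1  K(I(KS))
  →2  K(KS)

Term B:
  start: IK(KK)(II(II))
  →1  K(KK)(II(II))
  →2  KK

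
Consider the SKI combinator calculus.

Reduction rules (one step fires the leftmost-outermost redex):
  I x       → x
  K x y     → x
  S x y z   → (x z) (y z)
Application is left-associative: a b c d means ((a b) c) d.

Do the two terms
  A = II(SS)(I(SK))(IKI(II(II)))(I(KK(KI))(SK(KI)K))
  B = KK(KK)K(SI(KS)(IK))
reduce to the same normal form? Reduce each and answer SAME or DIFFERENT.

Answer: SAME — A ⇓ K, B ⇓ K

Working:
Term A:
  start: II(SS)(I(SK))(IKI(II(II)))(I(KK(KI))(SK(KI)K))
  step 1: I(SS)(I(SK))(IKI(II(II)))(I(KK(KI))(SK(KI)K))
  step 2: SS(I(SK))(IKI(II(II)))(I(KK(KI))(SK(KI)K))
  step 3: S(IKI(II(II)))(I(SK)(IKI(II(II))))(I(KK(KI))(SK(KI)K))
  step 4: IKI(II(II))(I(KK(KI))(SK(KI)K))(I(SK)(IKI(II(II)))(I(KK(KI))(SK(KI)K)))
  step 5: KI(II(II))(I(KK(KI))(SK(KI)K))(I(SK)(IKI(II(II)))(I(KK(KI))(SK(KI)K)))
  step 6: I(I(KK(KI))(SK(KI)K))(I(SK)(IKI(II(II)))(I(KK(KI))(SK(KI)K)))
  step 7: I(KK(KI))(SK(KI)K)(I(SK)(IKI(II(II)))(I(KK(KI))(SK(KI)K)))
  step 8: KK(KI)(SK(KI)K)(I(SK)(IKI(II(II)))(I(KK(KI))(SK(KI)K)))
  step 9: K(SK(KI)K)(I(SK)(IKI(II(II)))(I(KK(KI))(SK(KI)K)))
  step 10: SK(KI)K
  step 11: KK(KIK)
  step 12: K

Term B:
  start: KK(KK)K(SI(KS)(IK))
  step 1: KK(SI(KS)(IK))
  step 2: K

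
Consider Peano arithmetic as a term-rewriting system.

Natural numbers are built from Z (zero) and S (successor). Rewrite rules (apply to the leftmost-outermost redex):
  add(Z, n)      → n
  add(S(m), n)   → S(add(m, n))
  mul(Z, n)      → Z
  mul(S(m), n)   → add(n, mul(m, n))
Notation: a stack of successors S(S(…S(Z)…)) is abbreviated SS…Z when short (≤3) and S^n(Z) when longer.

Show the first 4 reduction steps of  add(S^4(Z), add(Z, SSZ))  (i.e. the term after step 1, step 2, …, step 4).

Answer: after 4 steps: S(S(S(S(add(Z, add(Z, SSZ))))))

Reduction:
  start: add(S^4(Z), add(Z, SSZ))
  →1  S(add(SSSZ, add(Z, SSZ)))
  →2  S(S(add(SSZ, add(Z, SSZ))))
  →3  S(S(S(add(SZ, add(Z, SSZ)))))
  →4  S(S(S(S(add(Z, add(Z, SSZ))))))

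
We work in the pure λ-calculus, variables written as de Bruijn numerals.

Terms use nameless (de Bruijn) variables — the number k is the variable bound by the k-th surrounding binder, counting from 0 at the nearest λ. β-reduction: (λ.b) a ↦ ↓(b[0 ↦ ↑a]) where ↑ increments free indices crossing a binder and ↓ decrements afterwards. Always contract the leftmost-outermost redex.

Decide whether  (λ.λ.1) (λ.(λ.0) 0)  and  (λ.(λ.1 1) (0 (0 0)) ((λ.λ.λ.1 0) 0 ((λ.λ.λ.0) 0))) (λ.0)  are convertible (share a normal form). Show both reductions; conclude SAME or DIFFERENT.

Answer: SAME — A ⇓ λ.λ.0, B ⇓ λ.λ.0

Derivation:
Term A:
  start: (λ.λ.1) (λ.(λ.0) 0)
  →1  λ.λ.(λ.0) 0
  →2  λ.λ.0

Term B:
  start: (λ.(λ.1 1) (0 (0 0)) ((λ.λ.λ.1 0) 0 ((λ.λ.λ.0) 0))) (λ.0)
  →1  (λ.(λ.0) (λ.0)) ((λ.0) ((λ.0) (λ.0))) ((λ.λ.λ.1 0) (λ.0) ((λ.λ.λ.0) (λ.0)))
  →2  (λ.0) (λ.0) ((λ.λ.λ.1 0) (λ.0) ((λ.λ.λ.0) (λ.0)))
  →3  (λ.0) ((λ.λ.λ.1 0) (λ.0) ((λ.λ.λ.0) (λ.0)))
  →4  (λ.λ.λ.1 0) (λ.0) ((λ.λ.λ.0) (λ.0))
  →5  (λ.λ.1 0) ((λ.λ.λ.0) (λ.0))
  →6  λ.(λ.λ.λ.0) (λ.0) 0
  →7  λ.(λ.λ.0) 0
  →8  λ.λ.0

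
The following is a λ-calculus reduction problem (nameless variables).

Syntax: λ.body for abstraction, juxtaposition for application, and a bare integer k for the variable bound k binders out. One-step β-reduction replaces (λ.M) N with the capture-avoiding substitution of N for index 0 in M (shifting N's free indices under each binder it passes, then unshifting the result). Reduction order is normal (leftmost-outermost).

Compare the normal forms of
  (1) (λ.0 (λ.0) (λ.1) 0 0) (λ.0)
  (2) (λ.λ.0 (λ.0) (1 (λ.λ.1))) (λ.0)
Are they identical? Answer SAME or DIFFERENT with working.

Answer: DIFFERENT — A ⇓ λ.0, B ⇓ λ.0 (λ.0) (λ.λ.1)

Reduction:
Term A:
  start: (λ.0 (λ.0) (λ.1) 0 0) (λ.0)
  step 1: (λ.0) (λ.0) (λ.λ.0) (λ.0) (λ.0)
  step 2: (λ.0) (λ.λ.0) (λ.0) (λ.0)
  step 3: (λ.λ.0) (λ.0) (λ.0)
  step 4: (λ.0) (λ.0)
  step 5: λ.0

Term B:
  start: (λ.λ.0 (λ.0) (1 (λ.λ.1))) (λ.0)
  step 1: λ.0 (λ.0) ((λ.0) (λ.λ.1))
  step 2: λ.0 (λ.0) (λ.λ.1)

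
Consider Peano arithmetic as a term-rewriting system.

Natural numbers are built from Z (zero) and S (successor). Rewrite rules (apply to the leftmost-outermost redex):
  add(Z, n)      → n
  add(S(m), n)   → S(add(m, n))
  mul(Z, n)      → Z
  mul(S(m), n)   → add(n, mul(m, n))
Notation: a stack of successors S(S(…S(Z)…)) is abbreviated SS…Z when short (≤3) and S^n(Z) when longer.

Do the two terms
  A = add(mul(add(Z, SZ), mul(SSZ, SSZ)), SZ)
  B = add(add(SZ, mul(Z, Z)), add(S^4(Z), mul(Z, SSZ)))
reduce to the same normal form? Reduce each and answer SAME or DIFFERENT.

Answer: SAME — A ⇓ S^5(Z), B ⇓ S^5(Z)

Reduction:
Term A:
  start: add(mul(add(Z, SZ), mul(SSZ, SSZ)), SZ)
  →1  add(mul(SZ, mul(SSZ, SSZ)), SZ)
  →2  add(add(mul(SSZ, SSZ), mul(Z, mul(SSZ, SSZ))), SZ)
  →3  add(add(add(SSZ, mul(SZ, SSZ)), mul(Z, mul(SSZ, SSZ))), SZ)
  →4  add(add(S(add(SZ, mul(SZ, SSZ))), mul(Z, mul(SSZ, SSZ))), SZ)
  →5  add(S(add(add(SZ, mul(SZ, SSZ)), mul(Z, mul(SSZ, SSZ)))), SZ)
  →6  S(add(add(add(SZ, mul(SZ, SSZ)), mul(Z, mul(SSZ, SSZ))), SZ))
  →7  S(add(add(S(add(Z, mul(SZ, SSZ))), mul(Z, mul(SSZ, SSZ))), SZ))
  →8  S(add(S(add(add(Z, mul(SZ, SSZ)), mul(Z, mul(SSZ, SSZ)))), SZ))
  →9  S(S(add(add(add(Z, mul(SZ, SSZ)), mul(Z, mul(SSZ, SSZ))), SZ)))
  →10  S(S(add(add(mul(SZ, SSZ), mul(Z, mul(SSZ, SSZ))), SZ)))
  →11  S(S(add(add(add(SSZ, mul(Z, SSZ)), mul(Z, mul(SSZ, SSZ))), SZ)))
  →12  S(S(add(add(S(add(SZ, mul(Z, SSZ))), mul(Z, mul(SSZ, SSZ))), SZ)))
  →13  S(S(add(S(add(add(SZ, mul(Z, SSZ)), mul(Z, mul(SSZ, SSZ)))), SZ)))
  →14  S(S(S(add(add(add(SZ, mul(Z, SSZ)), mul(Z, mul(SSZ, SSZ))), SZ))))
  →15  S(S(S(add(add(S(add(Z, mul(Z, SSZ))), mul(Z, mul(SSZ, SSZ))), SZ))))
  →16  S(S(S(add(S(add(add(Z, mul(Z, SSZ)), mul(Z, mul(SSZ, SSZ)))), SZ))))
  →17  S(S(S(S(add(add(add(Z, mul(Z, SSZ)), mul(Z, mul(SSZ, SSZ))), SZ)))))
  →18  S(S(S(S(add(add(mul(Z, SSZ), mul(Z, mul(SSZ, SSZ))), SZ)))))
  →19  S(S(S(S(add(add(Z, mul(Z, mul(SSZ, SSZ))), SZ)))))
  →20  S(S(S(S(add(mul(Z, mul(SSZ, SSZ)), SZ)))))
  →21  S(S(S(S(add(Z, SZ)))))
  →22  S^5(Z)

Term B:
  start: add(add(SZ, mul(Z, Z)), add(S^4(Z), mul(Z, SSZ)))
  →1  add(S(add(Z, mul(Z, Z))), add(S^4(Z), mul(Z, SSZ)))
  →2  S(add(add(Z, mul(Z, Z)), add(S^4(Z), mul(Z, SSZ))))
  →3  S(add(mul(Z, Z), add(S^4(Z), mul(Z, SSZ))))
  →4  S(add(Z, add(S^4(Z), mul(Z, SSZ))))
  →5  S(add(S^4(Z), mul(Z, SSZ)))
  →6  S(S(add(SSSZ, mul(Z, SSZ))))
  →7  S(S(S(add(SSZ, mul(Z, SSZ)))))
  →8  S(S(S(S(add(SZ, mul(Z, SSZ))))))
  →9  S(S(S(S(S(add(Z, mul(Z, SSZ)))))))
  →10  S(S(S(S(S(mul(Z, SSZ))))))
  →11  S^5(Z)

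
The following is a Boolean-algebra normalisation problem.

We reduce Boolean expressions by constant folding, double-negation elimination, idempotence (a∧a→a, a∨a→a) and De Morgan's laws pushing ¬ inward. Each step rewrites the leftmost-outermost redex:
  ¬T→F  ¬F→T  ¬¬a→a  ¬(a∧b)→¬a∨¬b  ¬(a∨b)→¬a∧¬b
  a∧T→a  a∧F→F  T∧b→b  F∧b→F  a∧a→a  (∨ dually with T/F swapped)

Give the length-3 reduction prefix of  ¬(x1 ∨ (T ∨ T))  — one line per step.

Answer: after 3 steps: ¬x1 ∧ ¬T

Working:
  start: ¬(x1 ∨ (T ∨ T))
  step 1: ¬x1 ∧ ¬(T ∨ T)
  step 2: ¬x1 ∧ (¬T ∧ ¬T)
  step 3: ¬x1 ∧ ¬T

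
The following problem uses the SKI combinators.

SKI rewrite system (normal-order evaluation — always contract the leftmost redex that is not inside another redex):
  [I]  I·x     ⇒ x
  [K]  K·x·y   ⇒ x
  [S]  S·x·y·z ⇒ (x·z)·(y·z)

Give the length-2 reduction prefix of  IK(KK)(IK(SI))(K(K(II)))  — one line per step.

  start: IK(KK)(IK(SI))(K(K(II)))
  [1] K(KK)(IK(SI))(K(K(II)))
  [2] KK(K(K(II)))

Answer: after 2 steps: KK(K(K(II)))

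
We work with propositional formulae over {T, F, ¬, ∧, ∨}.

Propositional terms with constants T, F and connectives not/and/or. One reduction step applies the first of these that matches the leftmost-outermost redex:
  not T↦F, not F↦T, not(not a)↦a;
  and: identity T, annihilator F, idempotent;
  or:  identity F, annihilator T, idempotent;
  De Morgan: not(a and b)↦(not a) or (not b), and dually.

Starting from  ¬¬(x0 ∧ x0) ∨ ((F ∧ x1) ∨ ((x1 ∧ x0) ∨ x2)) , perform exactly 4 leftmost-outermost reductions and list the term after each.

  start: ¬¬(x0 ∧ x0) ∨ ((F ∧ x1) ∨ ((x1 ∧ x0) ∨ x2))
  step 1: (x0 ∧ x0) ∨ ((F ∧ x1) ∨ ((x1 ∧ x0) ∨ x2))
  step 2: x0 ∨ ((F ∧ x1) ∨ ((x1 ∧ x0) ∨ x2))
  step 3: x0 ∨ (F ∨ ((x1 ∧ x0) ∨ x2))
  step 4: x0 ∨ ((x1 ∧ x0) ∨ x2)

Answer: after 4 steps: x0 ∨ ((x1 ∧ x0) ∨ x2)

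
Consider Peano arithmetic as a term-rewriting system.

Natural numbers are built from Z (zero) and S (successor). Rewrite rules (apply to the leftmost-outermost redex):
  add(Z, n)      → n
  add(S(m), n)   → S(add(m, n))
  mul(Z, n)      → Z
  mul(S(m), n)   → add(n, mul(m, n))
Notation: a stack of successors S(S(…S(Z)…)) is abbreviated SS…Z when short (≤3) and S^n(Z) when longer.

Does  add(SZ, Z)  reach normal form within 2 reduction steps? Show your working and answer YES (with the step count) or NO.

  start: add(SZ, Z)
  step 1: S(add(Z, Z))
  step 2: SZ

Answer: YES — reaches normal form SZ in 2 ≤ 2 steps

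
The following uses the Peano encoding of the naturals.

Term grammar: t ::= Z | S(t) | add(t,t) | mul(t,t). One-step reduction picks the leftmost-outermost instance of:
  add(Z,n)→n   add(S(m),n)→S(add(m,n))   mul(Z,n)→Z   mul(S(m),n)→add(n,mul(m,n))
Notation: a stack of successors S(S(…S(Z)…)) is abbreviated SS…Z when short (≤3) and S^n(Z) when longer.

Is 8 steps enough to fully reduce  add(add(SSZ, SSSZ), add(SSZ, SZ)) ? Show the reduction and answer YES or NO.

Answer: NO — after 8 steps the term is S(S(S(S(S(add(Z, add(SSZ, SZ))))))), not yet normal

Reduction:
  start: add(add(SSZ, SSSZ), add(SSZ, SZ))
  step 1: add(S(add(SZ, SSSZ)), add(SSZ, SZ))
  step 2: S(add(add(SZ, SSSZ), add(SSZ, SZ)))
  step 3: S(add(S(add(Z, SSSZ)), add(SSZ, SZ)))
  step 4: S(S(add(add(Z, SSSZ), add(SSZ, SZ))))
  step 5: S(S(add(SSSZ, add(SSZ, SZ))))
  step 6: S(S(S(add(SSZ, add(SSZ, SZ)))))
  step 7: S(S(S(S(add(SZ, add(SSZ, SZ))))))
  step 8: S(S(S(S(S(add(Z, add(SSZ, SZ)))))))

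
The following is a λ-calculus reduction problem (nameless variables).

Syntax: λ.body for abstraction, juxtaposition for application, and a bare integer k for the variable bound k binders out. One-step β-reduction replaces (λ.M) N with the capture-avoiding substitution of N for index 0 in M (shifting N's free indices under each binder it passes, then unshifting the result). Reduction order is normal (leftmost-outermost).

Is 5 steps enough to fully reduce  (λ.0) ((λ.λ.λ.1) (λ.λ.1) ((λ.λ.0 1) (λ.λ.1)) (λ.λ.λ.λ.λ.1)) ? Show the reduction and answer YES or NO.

Answer: YES — reaches normal form λ.0 (λ.λ.1) in 5 ≤ 5 steps

Working:
  start: (λ.0) ((λ.λ.λ.1) (λ.λ.1) ((λ.λ.0 1) (λ.λ.1)) (λ.λ.λ.λ.λ.1))
  [1] (λ.λ.λ.1) (λ.λ.1) ((λ.λ.0 1) (λ.λ.1)) (λ.λ.λ.λ.λ.1)
  [2] (λ.λ.1) ((λ.λ.0 1) (λ.λ.1)) (λ.λ.λ.λ.λ.1)
  [3] (λ.(λ.λ.0 1) (λ.λ.1)) (λ.λ.λ.λ.λ.1)
  [4] (λ.λ.0 1) (λ.λ.1)
  [5] λ.0 (λ.λ.1)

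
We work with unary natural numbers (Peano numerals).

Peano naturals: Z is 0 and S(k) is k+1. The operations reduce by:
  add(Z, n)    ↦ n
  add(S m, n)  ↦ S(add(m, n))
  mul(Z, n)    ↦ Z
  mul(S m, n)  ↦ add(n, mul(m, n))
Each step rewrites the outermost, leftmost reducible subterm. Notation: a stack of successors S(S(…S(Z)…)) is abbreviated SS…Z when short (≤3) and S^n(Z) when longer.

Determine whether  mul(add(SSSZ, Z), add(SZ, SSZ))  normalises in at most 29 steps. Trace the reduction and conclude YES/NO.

Answer: YES — reaches normal form S^9(Z) in 26 ≤ 29 steps

Reduction:
  start: mul(add(SSSZ, Z), add(SZ, SSZ))
  →1  mul(S(add(SSZ, Z)), add(SZ, SSZ))
  →2  add(add(SZ, SSZ), mul(add(SSZ, Z), add(SZ, SSZ)))
  →3  add(S(add(Z, SSZ)), mul(add(SSZ, Z), add(SZ, SSZ)))
  →4  S(add(add(Z, SSZ), mul(add(SSZ, Z), add(SZ, SSZ))))
  →5  S(add(SSZ, mul(add(SSZ, Z), add(SZ, SSZ))))
  →6  S(S(add(SZ, mul(add(SSZ, Z), add(SZ, SSZ)))))
  →7  S(S(S(add(Z, mul(add(SSZ, Z), add(SZ, SSZ))))))
  →8  S(S(S(mul(add(SSZ, Z), add(SZ, SSZ)))))
  →9  S(S(S(mul(S(add(SZ, Z)), add(SZ, SSZ)))))
  →10  S(S(S(add(add(SZ, SSZ), mul(add(SZ, Z), add(SZ, SSZ))))))
  →11  S(S(S(add(S(add(Z, SSZ)), mul(add(SZ, Z), add(SZ, SSZ))))))
  →12  S(S(S(S(add(add(Z, SSZ), mul(add(SZ, Z), add(SZ, SSZ)))))))
  →13  S(S(S(S(add(SSZ, mul(add(SZ, Z), add(SZ, SSZ)))))))
  →14  S(S(S(S(S(add(SZ, mul(add(SZ, Z), add(SZ, SSZ))))))))
  →15  S(S(S(S(S(S(add(Z, mul(add(SZ, Z), add(SZ, SSZ)))))))))
  →16  S(S(S(S(S(S(mul(add(SZ, Z), add(SZ, SSZ))))))))
  →17  S(S(S(S(S(S(mul(S(add(Z, Z)), add(SZ, SSZ))))))))
  →18  S(S(S(S(S(S(add(add(SZ, SSZ), mul(add(Z, Z), add(SZ, SSZ)))))))))
  →19  S(S(S(S(S(S(add(S(add(Z, SSZ)), mul(add(Z, Z), add(SZ, SSZ)))))))))
  →20  S(S(S(S(S(S(S(add(add(Z, SSZ), mul(add(Z, Z), add(SZ, SSZ))))))))))
  →21  S(S(S(S(S(S(S(add(SSZ, mul(add(Z, Z), add(SZ, SSZ))))))))))
  →22  S(S(S(S(S(S(S(S(add(SZ, mul(add(Z, Z), add(SZ, SSZ)))))))))))
  →23  S(S(S(S(S(S(S(S(S(add(Z, mul(add(Z, Z), add(SZ, SSZ))))))))))))
  →24  S(S(S(S(S(S(S(S(S(mul(add(Z, Z), add(SZ, SSZ)))))))))))
  →25  S(S(S(S(S(S(S(S(S(mul(Z, add(SZ, SSZ)))))))))))
  →26  S^9(Z)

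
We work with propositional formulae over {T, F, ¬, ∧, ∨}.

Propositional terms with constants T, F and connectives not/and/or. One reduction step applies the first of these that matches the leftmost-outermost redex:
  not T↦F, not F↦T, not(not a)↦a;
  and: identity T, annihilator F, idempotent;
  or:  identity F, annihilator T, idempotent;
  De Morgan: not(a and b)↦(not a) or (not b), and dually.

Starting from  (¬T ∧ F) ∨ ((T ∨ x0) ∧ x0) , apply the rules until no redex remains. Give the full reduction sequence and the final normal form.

Answer: normal form = x0  (in 4 steps)

Derivation:
  start: (¬T ∧ F) ∨ ((T ∨ x0) ∧ x0)
  step 1: F ∨ ((T ∨ x0) ∧ x0)
  step 2: (T ∨ x0) ∧ x0
  step 3: T ∧ x0
  step 4: x0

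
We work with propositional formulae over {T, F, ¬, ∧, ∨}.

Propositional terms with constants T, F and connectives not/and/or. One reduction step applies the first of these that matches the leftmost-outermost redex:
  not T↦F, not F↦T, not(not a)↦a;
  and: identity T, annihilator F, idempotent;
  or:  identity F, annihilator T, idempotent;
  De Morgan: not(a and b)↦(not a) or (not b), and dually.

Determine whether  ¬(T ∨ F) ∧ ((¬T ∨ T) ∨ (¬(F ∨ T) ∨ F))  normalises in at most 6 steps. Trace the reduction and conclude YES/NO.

  start: ¬(T ∨ F) ∧ ((¬T ∨ T) ∨ (¬(F ∨ T) ∨ F))
  →1  (¬T ∧ ¬F) ∧ ((¬T ∨ T) ∨ (¬(F ∨ T) ∨ F))
  →2  (F ∧ ¬F) ∧ ((¬T ∨ T) ∨ (¬(F ∨ T) ∨ F))
  →3  F ∧ ((¬T ∨ T) ∨ (¬(F ∨ T) ∨ F))
  →4  F

Answer: YES — reaches normal form F in 4 ≤ 6 steps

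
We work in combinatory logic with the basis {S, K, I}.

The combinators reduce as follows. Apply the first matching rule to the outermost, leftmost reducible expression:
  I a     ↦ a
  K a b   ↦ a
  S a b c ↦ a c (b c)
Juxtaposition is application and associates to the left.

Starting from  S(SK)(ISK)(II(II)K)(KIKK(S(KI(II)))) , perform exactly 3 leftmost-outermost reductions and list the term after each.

Answer: after 3 steps: ISK(II(II)K)(KIKK(S(KI(II))))

Derivation:
  start: S(SK)(ISK)(II(II)K)(KIKK(S(KI(II))))
  step 1: SK(II(II)K)(ISK(II(II)K))(KIKK(S(KI(II))))
  step 2: K(ISK(II(II)K))(II(II)K(ISK(II(II)K)))(KIKK(S(KI(II))))
  step 3: ISK(II(II)K)(KIKK(S(KI(II))))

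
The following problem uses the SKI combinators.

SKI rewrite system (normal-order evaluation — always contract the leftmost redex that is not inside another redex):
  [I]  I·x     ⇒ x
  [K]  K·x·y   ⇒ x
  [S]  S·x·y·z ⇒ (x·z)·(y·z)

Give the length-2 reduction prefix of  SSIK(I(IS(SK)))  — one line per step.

Answer: after 2 steps: K(I(IS(SK)))(IK(I(IS(SK))))

Derivation:
  start: SSIK(I(IS(SK)))
  →1  SK(IK)(I(IS(SK)))
  →2  K(I(IS(SK)))(IK(I(IS(SK))))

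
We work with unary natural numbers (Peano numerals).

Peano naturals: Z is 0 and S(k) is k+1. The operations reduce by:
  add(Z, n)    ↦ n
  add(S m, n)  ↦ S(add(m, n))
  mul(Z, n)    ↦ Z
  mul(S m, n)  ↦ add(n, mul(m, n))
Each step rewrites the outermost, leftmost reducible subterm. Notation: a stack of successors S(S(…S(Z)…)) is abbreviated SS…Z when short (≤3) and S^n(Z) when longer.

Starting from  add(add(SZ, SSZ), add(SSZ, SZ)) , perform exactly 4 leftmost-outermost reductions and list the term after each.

  start: add(add(SZ, SSZ), add(SSZ, SZ))
  step 1: add(S(add(Z, SSZ)), add(SSZ, SZ))
  step 2: S(add(add(Z, SSZ), add(SSZ, SZ)))
  step 3: S(add(SSZ, add(SSZ, SZ)))
  step 4: S(S(add(SZ, add(SSZ, SZ))))

Answer: after 4 steps: S(S(add(SZ, add(SSZ, SZ))))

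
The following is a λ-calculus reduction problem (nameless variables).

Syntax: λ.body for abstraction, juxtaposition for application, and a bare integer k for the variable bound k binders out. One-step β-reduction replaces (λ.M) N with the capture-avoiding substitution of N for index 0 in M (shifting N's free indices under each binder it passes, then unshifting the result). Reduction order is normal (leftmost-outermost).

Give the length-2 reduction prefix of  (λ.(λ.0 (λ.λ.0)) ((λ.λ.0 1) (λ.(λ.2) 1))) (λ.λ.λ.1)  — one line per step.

Answer: after 2 steps: (λ.λ.0 1) (λ.(λ.λ.λ.λ.1) (λ.λ.λ.1)) (λ.λ.0)

Working:
  start: (λ.(λ.0 (λ.λ.0)) ((λ.λ.0 1) (λ.(λ.2) 1))) (λ.λ.λ.1)
  [1] (λ.0 (λ.λ.0)) ((λ.λ.0 1) (λ.(λ.λ.λ.λ.1) (λ.λ.λ.1)))
  [2] (λ.λ.0 1) (λ.(λ.λ.λ.λ.1) (λ.λ.λ.1)) (λ.λ.0)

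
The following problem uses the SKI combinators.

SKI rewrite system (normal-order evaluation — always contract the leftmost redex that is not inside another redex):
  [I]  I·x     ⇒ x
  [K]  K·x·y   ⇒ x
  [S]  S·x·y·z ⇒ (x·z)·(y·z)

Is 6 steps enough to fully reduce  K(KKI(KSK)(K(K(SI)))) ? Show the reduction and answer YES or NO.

Answer: YES — reaches normal form KS in 3 ≤ 6 steps

Reduction:
  start: K(KKI(KSK)(K(K(SI))))
  →1  K(K(KSK)(K(K(SI))))
  →2  K(KSK)
  →3  KS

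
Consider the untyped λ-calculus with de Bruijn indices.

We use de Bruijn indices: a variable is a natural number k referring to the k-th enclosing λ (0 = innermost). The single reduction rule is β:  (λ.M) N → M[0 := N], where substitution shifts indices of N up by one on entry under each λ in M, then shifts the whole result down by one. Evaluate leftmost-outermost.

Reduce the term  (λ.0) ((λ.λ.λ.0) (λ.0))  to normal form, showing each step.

  start: (λ.0) ((λ.λ.λ.0) (λ.0))
  step 1: (λ.λ.λ.0) (λ.0)
  step 2: λ.λ.0

Answer: normal form = λ.λ.0  (in 2 steps)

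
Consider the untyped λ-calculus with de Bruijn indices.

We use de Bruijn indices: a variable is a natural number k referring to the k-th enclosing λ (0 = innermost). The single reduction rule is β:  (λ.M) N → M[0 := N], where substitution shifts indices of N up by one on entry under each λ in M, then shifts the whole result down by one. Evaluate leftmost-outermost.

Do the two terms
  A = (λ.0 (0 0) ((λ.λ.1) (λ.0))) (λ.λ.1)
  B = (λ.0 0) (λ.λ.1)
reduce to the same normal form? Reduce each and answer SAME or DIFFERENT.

Answer: SAME — A ⇓ λ.λ.λ.1, B ⇓ λ.λ.λ.1

Derivation:
Term A:
  start: (λ.0 (0 0) ((λ.λ.1) (λ.0))) (λ.λ.1)
  [1] (λ.λ.1) ((λ.λ.1) (λ.λ.1)) ((λ.λ.1) (λ.0))
  [2] (λ.(λ.λ.1) (λ.λ.1)) ((λ.λ.1) (λ.0))
  [3] (λ.λ.1) (λ.λ.1)
  [4] λ.λ.λ.1

Term B:
  start: (λ.0 0) (λ.λ.1)
  [1] (λ.λ.1) (λ.λ.1)
  [2] λ.λ.λ.1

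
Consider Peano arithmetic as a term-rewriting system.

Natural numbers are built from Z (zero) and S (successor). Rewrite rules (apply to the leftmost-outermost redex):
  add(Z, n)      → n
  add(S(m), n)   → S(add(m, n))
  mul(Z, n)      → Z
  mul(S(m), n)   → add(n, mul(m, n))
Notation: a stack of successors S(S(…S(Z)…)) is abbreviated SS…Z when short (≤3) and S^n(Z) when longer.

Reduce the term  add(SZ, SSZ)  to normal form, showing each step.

  start: add(SZ, SSZ)
  →1  S(add(Z, SSZ))
  →2  SSSZ

Answer: normal form = SSSZ  (in 2 steps)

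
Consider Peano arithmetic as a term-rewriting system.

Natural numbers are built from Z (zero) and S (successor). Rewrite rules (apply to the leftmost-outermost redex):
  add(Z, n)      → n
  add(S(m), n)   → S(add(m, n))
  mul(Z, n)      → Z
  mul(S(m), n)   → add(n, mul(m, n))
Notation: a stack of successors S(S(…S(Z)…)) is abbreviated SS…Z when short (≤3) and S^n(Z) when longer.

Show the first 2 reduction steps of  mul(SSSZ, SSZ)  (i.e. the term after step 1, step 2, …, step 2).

Answer: after 2 steps: S(add(SZ, mul(SSZ, SSZ)))

Derivation:
  start: mul(SSSZ, SSZ)
  [1] add(SSZ, mul(SSZ, SSZ))
  [2] S(add(SZ, mul(SSZ, SSZ)))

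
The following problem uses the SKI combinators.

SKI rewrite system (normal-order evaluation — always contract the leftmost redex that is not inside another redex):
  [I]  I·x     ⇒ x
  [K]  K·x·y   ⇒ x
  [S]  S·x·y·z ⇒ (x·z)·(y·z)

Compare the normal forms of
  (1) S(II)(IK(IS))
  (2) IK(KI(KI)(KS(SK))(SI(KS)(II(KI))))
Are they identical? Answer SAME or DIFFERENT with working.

Term A:
  start: S(II)(IK(IS))
  →1  SI(IK(IS))
  →2  SI(K(IS))
  →3  SI(KS)

Term B:
  start: IK(KI(KI)(KS(SK))(SI(KS)(II(KI))))
  →1  K(KI(KI)(KS(SK))(SI(KS)(II(KI))))
  →2  K(I(KS(SK))(SI(KS)(II(KI))))
  →3  K(KS(SK)(SI(KS)(II(KI))))
  →4  K(S(SI(KS)(II(KI))))
  →5  K(S(I(II(KI))(KS(II(KI)))))
  →6  K(S(II(KI)(KS(II(KI)))))
  →7  K(S(I(KI)(KS(II(KI)))))
  →8  K(S(KI(KS(II(KI)))))
  →9  K(SI)

Answer: DIFFERENT — A ⇓ SI(KS), B ⇓ K(SI)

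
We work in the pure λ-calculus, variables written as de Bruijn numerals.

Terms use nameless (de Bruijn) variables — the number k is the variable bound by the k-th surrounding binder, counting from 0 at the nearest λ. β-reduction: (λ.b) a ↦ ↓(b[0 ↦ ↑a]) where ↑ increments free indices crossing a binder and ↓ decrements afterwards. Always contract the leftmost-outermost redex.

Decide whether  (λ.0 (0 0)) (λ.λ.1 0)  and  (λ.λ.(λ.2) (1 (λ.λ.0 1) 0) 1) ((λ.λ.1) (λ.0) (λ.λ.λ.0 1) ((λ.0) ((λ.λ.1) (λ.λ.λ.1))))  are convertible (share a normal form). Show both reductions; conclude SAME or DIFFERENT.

Answer: DIFFERENT — A ⇓ λ.λ.1 0, B ⇓ λ.λ.λ.λ.1

Working:
Term A:
  start: (λ.0 (0 0)) (λ.λ.1 0)
  →1  (λ.λ.1 0) ((λ.λ.1 0) (λ.λ.1 0))
  →2  λ.(λ.λ.1 0) (λ.λ.1 0) 0
  →3  λ.(λ.(λ.λ.1 0) 0) 0
  →4  λ.(λ.λ.1 0) 0
  →5  λ.λ.1 0

Term B:
  start: (λ.λ.(λ.2) (1 (λ.λ.0 1) 0) 1) ((λ.λ.1) (λ.0) (λ.λ.λ.0 1) ((λ.0) ((λ.λ.1) (λ.λ.λ.1))))
  →1  λ.(λ.(λ.λ.1) (λ.0) (λ.λ.λ.0 1) ((λ.0) ((λ.λ.1) (λ.λ.λ.1)))) ((λ.λ.1) (λ.0) (λ.λ.λ.0 1) ((λ.0) ((λ.λ.1) (λ.λ.λ.1))) (λ.λ.0 1) 0) ((λ.λ.1) (λ.0) (λ.λ.λ.0 1) ((λ.0) ((λ.λ.1) (λ.λ.λ.1))))
  →2  λ.(λ.λ.1) (λ.0) (λ.λ.λ.0 1) ((λ.0) ((λ.λ.1) (λ.λ.λ.1))) ((λ.λ.1) (λ.0) (λ.λ.λ.0 1) ((λ.0) ((λ.λ.1) (λ.λ.λ.1))))
  →3  λ.(λ.λ.0) (λ.λ.λ.0 1) ((λ.0) ((λ.λ.1) (λ.λ.λ.1))) ((λ.λ.1) (λ.0) (λ.λ.λ.0 1) ((λ.0) ((λ.λ.1) (λ.λ.λ.1))))
  →4  λ.(λ.0) ((λ.0) ((λ.λ.1) (λ.λ.λ.1))) ((λ.λ.1) (λ.0) (λ.λ.λ.0 1) ((λ.0) ((λ.λ.1) (λ.λ.λ.1))))
  →5  λ.(λ.0) ((λ.λ.1) (λ.λ.λ.1)) ((λ.λ.1) (λ.0) (λ.λ.λ.0 1) ((λ.0) ((λ.λ.1) (λ.λ.λ.1))))
  →6  λ.(λ.λ.1) (λ.λ.λ.1) ((λ.λ.1) (λ.0) (λ.λ.λ.0 1) ((λ.0) ((λ.λ.1) (λ.λ.λ.1))))
  →7  λ.(λ.λ.λ.λ.1) ((λ.λ.1) (λ.0) (λ.λ.λ.0 1) ((λ.0) ((λ.λ.1) (λ.λ.λ.1))))
  →8  λ.λ.λ.λ.1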